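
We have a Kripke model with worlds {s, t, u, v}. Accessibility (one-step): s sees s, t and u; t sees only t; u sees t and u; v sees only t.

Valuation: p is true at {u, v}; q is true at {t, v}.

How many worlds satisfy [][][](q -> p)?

0

s: successors {s, t, u}; [][](q -> p) there: s:F, t:F, u:F. ✗
t: successors {t}; [][](q -> p) there: t:F. ✗
u: successors {t, u}; [][](q -> p) there: t:F, u:F. ✗
v: successors {t}; [][](q -> p) there: t:F. ✗
Satisfying worlds: ∅.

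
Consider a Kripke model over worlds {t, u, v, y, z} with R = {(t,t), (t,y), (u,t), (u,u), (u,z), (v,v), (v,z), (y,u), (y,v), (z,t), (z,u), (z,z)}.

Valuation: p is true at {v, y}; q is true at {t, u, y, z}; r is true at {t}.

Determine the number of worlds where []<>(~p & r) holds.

2

t: successors {t, y}; <>(~p & r) there: t:T, y:F. ✗
u: successors {t, u, z}; <>(~p & r) there: t:T, u:T, z:T. ✓
v: successors {v, z}; <>(~p & r) there: v:F, z:T. ✗
y: successors {u, v}; <>(~p & r) there: u:T, v:F. ✗
z: successors {t, u, z}; <>(~p & r) there: t:T, u:T, z:T. ✓
Satisfying worlds: {u, z}.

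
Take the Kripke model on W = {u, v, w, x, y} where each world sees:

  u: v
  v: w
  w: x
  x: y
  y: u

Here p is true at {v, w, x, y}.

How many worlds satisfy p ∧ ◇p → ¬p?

u: p ∧ ◇p is F, ¬p is T. ✓
v: p ∧ ◇p is T, ¬p is F. ✗
w: p ∧ ◇p is T, ¬p is F. ✗
x: p ∧ ◇p is T, ¬p is F. ✗
y: p ∧ ◇p is F, ¬p is F. ✓
Satisfying worlds: {u, y}.

2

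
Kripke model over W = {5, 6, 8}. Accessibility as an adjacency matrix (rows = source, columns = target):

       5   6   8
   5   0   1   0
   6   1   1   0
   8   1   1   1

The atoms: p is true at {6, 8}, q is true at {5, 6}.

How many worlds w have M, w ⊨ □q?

2

5: successors {6}; q there: 6:T. ✓
6: successors {5, 6}; q there: 5:T, 6:T. ✓
8: successors {5, 6, 8}; q there: 5:T, 6:T, 8:F. ✗
Satisfying worlds: {5, 6}.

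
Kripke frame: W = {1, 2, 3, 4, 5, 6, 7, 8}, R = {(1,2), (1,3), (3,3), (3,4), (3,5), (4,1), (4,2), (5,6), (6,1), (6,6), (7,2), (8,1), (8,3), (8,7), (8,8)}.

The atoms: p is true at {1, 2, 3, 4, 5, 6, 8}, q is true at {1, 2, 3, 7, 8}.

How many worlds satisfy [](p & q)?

1: successors {2, 3}; p & q there: 2:T, 3:T. ✓
2: no successors, so [](p & q) holds vacuously. ✓
3: successors {3, 4, 5}; p & q there: 3:T, 4:F, 5:F. ✗
4: successors {1, 2}; p & q there: 1:T, 2:T. ✓
5: successors {6}; p & q there: 6:F. ✗
6: successors {1, 6}; p & q there: 1:T, 6:F. ✗
7: successors {2}; p & q there: 2:T. ✓
8: successors {1, 3, 7, 8}; p & q there: 1:T, 3:T, 7:F, 8:T. ✗
Satisfying worlds: {1, 2, 4, 7}.

4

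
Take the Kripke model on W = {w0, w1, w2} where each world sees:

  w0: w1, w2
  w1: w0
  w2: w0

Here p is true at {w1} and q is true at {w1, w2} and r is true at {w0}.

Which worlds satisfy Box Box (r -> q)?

w0: successors {w1, w2}; Box (r -> q) there: w1:F, w2:F. ✗
w1: successors {w0}; Box (r -> q) there: w0:T. ✓
w2: successors {w0}; Box (r -> q) there: w0:T. ✓

{w1, w2}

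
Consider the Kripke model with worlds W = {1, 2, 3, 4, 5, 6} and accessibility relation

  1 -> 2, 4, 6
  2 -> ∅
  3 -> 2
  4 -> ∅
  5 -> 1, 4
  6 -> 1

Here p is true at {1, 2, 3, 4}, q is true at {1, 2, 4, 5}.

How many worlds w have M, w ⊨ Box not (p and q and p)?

1: successors {2, 4, 6}; not (p and q and p) there: 2:F, 4:F, 6:T. ✗
2: no successors, so Box not (p and q and p) holds vacuously. ✓
3: successors {2}; not (p and q and p) there: 2:F. ✗
4: no successors, so Box not (p and q and p) holds vacuously. ✓
5: successors {1, 4}; not (p and q and p) there: 1:F, 4:F. ✗
6: successors {1}; not (p and q and p) there: 1:F. ✗
Satisfying worlds: {2, 4}.

2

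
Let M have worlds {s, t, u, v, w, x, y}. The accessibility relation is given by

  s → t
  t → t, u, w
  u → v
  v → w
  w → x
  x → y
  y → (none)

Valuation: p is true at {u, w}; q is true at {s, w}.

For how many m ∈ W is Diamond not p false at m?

s: successors {t}; not p there: t:T. ✓
t: successors {t, u, w}; not p there: t:T, u:F, w:F. ✓
u: successors {v}; not p there: v:T. ✓
v: successors {w}; not p there: w:F. ✗
w: successors {x}; not p there: x:T. ✓
x: successors {y}; not p there: y:T. ✓
y: no successors, so Diamond not p fails. ✗
Satisfying worlds: {s, t, u, w, x}.
So Diamond not p fails at the other 2 worlds.

2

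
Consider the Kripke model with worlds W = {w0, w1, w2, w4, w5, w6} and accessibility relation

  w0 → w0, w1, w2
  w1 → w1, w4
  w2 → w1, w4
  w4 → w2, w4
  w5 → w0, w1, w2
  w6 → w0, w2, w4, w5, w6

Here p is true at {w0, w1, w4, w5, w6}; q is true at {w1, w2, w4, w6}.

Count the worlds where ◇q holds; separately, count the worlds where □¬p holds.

6 and 0

For ◇q:
w0: successors {w0, w1, w2}; q there: w0:F, w1:T, w2:T. ✓
w1: successors {w1, w4}; q there: w1:T, w4:T. ✓
w2: successors {w1, w4}; q there: w1:T, w4:T. ✓
w4: successors {w2, w4}; q there: w2:T, w4:T. ✓
w5: successors {w0, w1, w2}; q there: w0:F, w1:T, w2:T. ✓
w6: successors {w0, w2, w4, w5, w6}; q there: w0:F, w2:T, w4:T, w5:F, w6:T. ✓
— 6 worlds.
For □¬p:
w0: successors {w0, w1, w2}; ¬p there: w0:F, w1:F, w2:T. ✗
w1: successors {w1, w4}; ¬p there: w1:F, w4:F. ✗
w2: successors {w1, w4}; ¬p there: w1:F, w4:F. ✗
w4: successors {w2, w4}; ¬p there: w2:T, w4:F. ✗
w5: successors {w0, w1, w2}; ¬p there: w0:F, w1:F, w2:T. ✗
w6: successors {w0, w2, w4, w5, w6}; ¬p there: w0:F, w2:T, w4:F, w5:F, w6:F. ✗
— 0 worlds.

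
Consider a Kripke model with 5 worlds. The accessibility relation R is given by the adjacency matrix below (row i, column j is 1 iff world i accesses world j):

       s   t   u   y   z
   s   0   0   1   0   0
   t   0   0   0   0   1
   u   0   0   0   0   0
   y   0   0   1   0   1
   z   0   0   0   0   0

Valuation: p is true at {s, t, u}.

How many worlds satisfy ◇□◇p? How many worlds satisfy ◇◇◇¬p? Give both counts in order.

3 and 0

For ◇□◇p:
s: successors {u}; □◇p there: u:T. ✓
t: successors {z}; □◇p there: z:T. ✓
u: no successors, so ◇□◇p fails. ✗
y: successors {u, z}; □◇p there: u:T, z:T. ✓
z: no successors, so ◇□◇p fails. ✗
— 3 worlds.
For ◇◇◇¬p:
s: successors {u}; ◇◇¬p there: u:F. ✗
t: successors {z}; ◇◇¬p there: z:F. ✗
u: no successors, so ◇◇◇¬p fails. ✗
y: successors {u, z}; ◇◇¬p there: u:F, z:F. ✗
z: no successors, so ◇◇◇¬p fails. ✗
— 0 worlds.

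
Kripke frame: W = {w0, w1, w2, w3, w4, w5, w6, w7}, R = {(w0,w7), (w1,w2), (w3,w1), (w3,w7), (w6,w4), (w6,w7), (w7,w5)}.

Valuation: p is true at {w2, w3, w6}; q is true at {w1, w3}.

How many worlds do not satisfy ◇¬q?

w0: successors {w7}; ¬q there: w7:T. ✓
w1: successors {w2}; ¬q there: w2:T. ✓
w2: no successors, so ◇¬q fails. ✗
w3: successors {w1, w7}; ¬q there: w1:F, w7:T. ✓
w4: no successors, so ◇¬q fails. ✗
w5: no successors, so ◇¬q fails. ✗
w6: successors {w4, w7}; ¬q there: w4:T, w7:T. ✓
w7: successors {w5}; ¬q there: w5:T. ✓
Satisfying worlds: {w0, w1, w3, w6, w7}.
So ◇¬q fails at the other 3 worlds.

3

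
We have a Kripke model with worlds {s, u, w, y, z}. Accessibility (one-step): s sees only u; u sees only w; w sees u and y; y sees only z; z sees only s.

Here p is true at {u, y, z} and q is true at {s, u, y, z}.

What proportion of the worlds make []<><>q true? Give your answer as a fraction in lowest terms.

4/5

s: successors {u}; <><>q there: u:T. ✓
u: successors {w}; <><>q there: w:T. ✓
w: successors {u, y}; <><>q there: u:T, y:T. ✓
y: successors {z}; <><>q there: z:T. ✓
z: successors {s}; <><>q there: s:F. ✗
That's 4 of 5 worlds, so 4/5.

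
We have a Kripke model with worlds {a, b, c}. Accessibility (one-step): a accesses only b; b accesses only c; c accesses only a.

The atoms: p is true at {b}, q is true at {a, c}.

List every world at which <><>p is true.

{c}

a: successors {b}; <>p there: b:F. ✗
b: successors {c}; <>p there: c:F. ✗
c: successors {a}; <>p there: a:T. ✓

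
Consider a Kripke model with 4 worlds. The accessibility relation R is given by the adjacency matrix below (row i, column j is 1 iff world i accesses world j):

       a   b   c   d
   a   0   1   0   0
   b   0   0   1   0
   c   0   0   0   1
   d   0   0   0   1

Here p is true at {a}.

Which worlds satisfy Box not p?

a: successors {b}; not p there: b:T. ✓
b: successors {c}; not p there: c:T. ✓
c: successors {d}; not p there: d:T. ✓
d: successors {d}; not p there: d:T. ✓

{a, b, c, d}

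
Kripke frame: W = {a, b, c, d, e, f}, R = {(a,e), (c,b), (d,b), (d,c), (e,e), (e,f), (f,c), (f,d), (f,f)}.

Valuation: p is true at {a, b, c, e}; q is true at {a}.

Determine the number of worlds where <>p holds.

5

a: successors {e}; p there: e:T. ✓
b: no successors, so <>p fails. ✗
c: successors {b}; p there: b:T. ✓
d: successors {b, c}; p there: b:T, c:T. ✓
e: successors {e, f}; p there: e:T, f:F. ✓
f: successors {c, d, f}; p there: c:T, d:F, f:F. ✓
Satisfying worlds: {a, c, d, e, f}.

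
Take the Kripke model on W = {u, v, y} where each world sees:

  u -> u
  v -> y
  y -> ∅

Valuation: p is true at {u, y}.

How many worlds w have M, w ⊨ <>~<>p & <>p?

1

u: <>~<>p is F, <>p is T. ✗
v: <>~<>p is T, <>p is T. ✓
y: <>~<>p is F, <>p is F. ✗
Satisfying worlds: {v}.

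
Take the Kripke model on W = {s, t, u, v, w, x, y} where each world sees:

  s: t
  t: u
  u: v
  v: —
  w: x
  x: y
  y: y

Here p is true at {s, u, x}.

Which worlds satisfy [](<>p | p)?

{s, t, v, w}

s: successors {t}; <>p | p there: t:T. ✓
t: successors {u}; <>p | p there: u:T. ✓
u: successors {v}; <>p | p there: v:F. ✗
v: no successors, so [](<>p | p) holds vacuously. ✓
w: successors {x}; <>p | p there: x:T. ✓
x: successors {y}; <>p | p there: y:F. ✗
y: successors {y}; <>p | p there: y:F. ✗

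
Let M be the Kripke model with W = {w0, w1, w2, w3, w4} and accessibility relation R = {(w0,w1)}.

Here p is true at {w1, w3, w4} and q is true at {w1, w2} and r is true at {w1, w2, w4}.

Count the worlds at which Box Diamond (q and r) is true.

4

w0: successors {w1}; Diamond (q and r) there: w1:F. ✗
w1: no successors, so Box Diamond (q and r) holds vacuously. ✓
w2: no successors, so Box Diamond (q and r) holds vacuously. ✓
w3: no successors, so Box Diamond (q and r) holds vacuously. ✓
w4: no successors, so Box Diamond (q and r) holds vacuously. ✓
Satisfying worlds: {w1, w2, w3, w4}.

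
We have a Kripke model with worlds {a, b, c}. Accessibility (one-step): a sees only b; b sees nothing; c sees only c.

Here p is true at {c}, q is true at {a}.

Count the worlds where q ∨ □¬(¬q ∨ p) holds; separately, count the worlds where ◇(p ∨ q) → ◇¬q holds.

For q ∨ □¬(¬q ∨ p):
a: q is T, □¬(¬q ∨ p) is F. ✓
b: q is F, □¬(¬q ∨ p) is T. ✓
c: q is F, □¬(¬q ∨ p) is F. ✗
— 2 worlds.
For ◇(p ∨ q) → ◇¬q:
a: ◇(p ∨ q) is F, ◇¬q is T. ✓
b: ◇(p ∨ q) is F, ◇¬q is F. ✓
c: ◇(p ∨ q) is T, ◇¬q is T. ✓
— 3 worlds.

2 and 3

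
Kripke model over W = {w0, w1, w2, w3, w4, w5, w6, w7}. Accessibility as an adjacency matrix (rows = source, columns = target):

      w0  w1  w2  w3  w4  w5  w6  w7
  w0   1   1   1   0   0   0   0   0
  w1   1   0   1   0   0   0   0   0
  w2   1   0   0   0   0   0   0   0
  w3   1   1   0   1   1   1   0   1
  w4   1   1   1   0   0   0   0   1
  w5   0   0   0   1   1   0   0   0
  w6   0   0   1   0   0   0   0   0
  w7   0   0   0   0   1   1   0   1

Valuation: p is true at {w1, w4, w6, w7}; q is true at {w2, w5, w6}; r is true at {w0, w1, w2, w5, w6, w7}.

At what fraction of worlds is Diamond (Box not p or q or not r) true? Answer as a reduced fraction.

7/8

w0: successors {w0, w1, w2}; Box not p or q or not r there: w0:F, w1:T, w2:T. ✓
w1: successors {w0, w2}; Box not p or q or not r there: w0:F, w2:T. ✓
w2: successors {w0}; Box not p or q or not r there: w0:F. ✗
w3: successors {w0, w1, w3, w4, w5, w7}; Box not p or q or not r there: w0:F, w1:T, w3:T, w4:T, w5:T, w7:F. ✓
w4: successors {w0, w1, w2, w7}; Box not p or q or not r there: w0:F, w1:T, w2:T, w7:F. ✓
w5: successors {w3, w4}; Box not p or q or not r there: w3:T, w4:T. ✓
w6: successors {w2}; Box not p or q or not r there: w2:T. ✓
w7: successors {w4, w5, w7}; Box not p or q or not r there: w4:T, w5:T, w7:F. ✓
That's 7 of 8 worlds, so 7/8.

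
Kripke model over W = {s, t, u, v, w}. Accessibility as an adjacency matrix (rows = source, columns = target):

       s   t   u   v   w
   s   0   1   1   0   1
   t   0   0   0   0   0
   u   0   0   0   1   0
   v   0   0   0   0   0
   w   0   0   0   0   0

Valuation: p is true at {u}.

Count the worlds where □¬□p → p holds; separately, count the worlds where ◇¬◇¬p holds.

For □¬□p → p:
s: □¬□p is F, p is F. ✓
t: □¬□p is T, p is F. ✗
u: □¬□p is F, p is T. ✓
v: □¬□p is T, p is F. ✗
w: □¬□p is T, p is F. ✗
— 2 worlds.
For ◇¬◇¬p:
s: successors {t, u, w}; ¬◇¬p there: t:T, u:F, w:T. ✓
t: no successors, so ◇¬◇¬p fails. ✗
u: successors {v}; ¬◇¬p there: v:T. ✓
v: no successors, so ◇¬◇¬p fails. ✗
w: no successors, so ◇¬◇¬p fails. ✗
— 2 worlds.

2 and 2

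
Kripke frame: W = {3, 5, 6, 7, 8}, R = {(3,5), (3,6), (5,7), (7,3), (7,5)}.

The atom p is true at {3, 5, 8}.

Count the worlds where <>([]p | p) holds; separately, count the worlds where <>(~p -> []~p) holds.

For <>([]p | p):
3: successors {5, 6}; []p | p there: 5:T, 6:T. ✓
5: successors {7}; []p | p there: 7:T. ✓
6: no successors, so <>([]p | p) fails. ✗
7: successors {3, 5}; []p | p there: 3:T, 5:T. ✓
8: no successors, so <>([]p | p) fails. ✗
— 3 worlds.
For <>(~p -> []~p):
3: successors {5, 6}; ~p -> []~p there: 5:T, 6:T. ✓
5: successors {7}; ~p -> []~p there: 7:F. ✗
6: no successors, so <>(~p -> []~p) fails. ✗
7: successors {3, 5}; ~p -> []~p there: 3:T, 5:T. ✓
8: no successors, so <>(~p -> []~p) fails. ✗
— 2 worlds.

3 and 2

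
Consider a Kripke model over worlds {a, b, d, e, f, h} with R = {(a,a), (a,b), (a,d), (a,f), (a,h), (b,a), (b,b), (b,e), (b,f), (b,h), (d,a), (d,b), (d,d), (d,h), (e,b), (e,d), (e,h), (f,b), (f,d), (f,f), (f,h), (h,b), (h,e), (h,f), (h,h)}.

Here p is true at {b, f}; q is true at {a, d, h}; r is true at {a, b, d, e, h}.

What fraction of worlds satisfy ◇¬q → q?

1/2

a: ◇¬q is T, q is T. ✓
b: ◇¬q is T, q is F. ✗
d: ◇¬q is T, q is T. ✓
e: ◇¬q is T, q is F. ✗
f: ◇¬q is T, q is F. ✗
h: ◇¬q is T, q is T. ✓
That's 3 of 6 worlds, so 3/6 = 1/2.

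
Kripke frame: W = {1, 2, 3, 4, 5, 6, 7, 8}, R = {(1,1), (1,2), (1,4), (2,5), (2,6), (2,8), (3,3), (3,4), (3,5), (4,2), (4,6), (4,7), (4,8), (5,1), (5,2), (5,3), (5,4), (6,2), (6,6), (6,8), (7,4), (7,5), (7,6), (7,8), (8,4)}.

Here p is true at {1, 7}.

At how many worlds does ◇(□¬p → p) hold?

1: successors {1, 2, 4}; □¬p → p there: 1:T, 2:F, 4:T. ✓
2: successors {5, 6, 8}; □¬p → p there: 5:T, 6:F, 8:F. ✓
3: successors {3, 4, 5}; □¬p → p there: 3:F, 4:T, 5:T. ✓
4: successors {2, 6, 7, 8}; □¬p → p there: 2:F, 6:F, 7:T, 8:F. ✓
5: successors {1, 2, 3, 4}; □¬p → p there: 1:T, 2:F, 3:F, 4:T. ✓
6: successors {2, 6, 8}; □¬p → p there: 2:F, 6:F, 8:F. ✗
7: successors {4, 5, 6, 8}; □¬p → p there: 4:T, 5:T, 6:F, 8:F. ✓
8: successors {4}; □¬p → p there: 4:T. ✓
Satisfying worlds: {1, 2, 3, 4, 5, 7, 8}.

7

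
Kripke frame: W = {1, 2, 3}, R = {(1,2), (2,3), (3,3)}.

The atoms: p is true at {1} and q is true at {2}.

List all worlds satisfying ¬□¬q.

{1}

1: □¬q is F. ✓
2: □¬q is T. ✗
3: □¬q is T. ✗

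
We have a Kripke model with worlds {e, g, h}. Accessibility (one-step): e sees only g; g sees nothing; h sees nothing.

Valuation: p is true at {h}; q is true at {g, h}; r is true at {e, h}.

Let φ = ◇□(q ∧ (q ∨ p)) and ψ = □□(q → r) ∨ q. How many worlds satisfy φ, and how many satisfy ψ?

1 and 3

For ◇□(q ∧ (q ∨ p)):
e: successors {g}; □(q ∧ (q ∨ p)) there: g:T. ✓
g: no successors, so ◇□(q ∧ (q ∨ p)) fails. ✗
h: no successors, so ◇□(q ∧ (q ∨ p)) fails. ✗
— 1 world.
For □□(q → r) ∨ q:
e: □□(q → r) is T, q is F. ✓
g: □□(q → r) is T, q is T. ✓
h: □□(q → r) is T, q is T. ✓
— 3 worlds.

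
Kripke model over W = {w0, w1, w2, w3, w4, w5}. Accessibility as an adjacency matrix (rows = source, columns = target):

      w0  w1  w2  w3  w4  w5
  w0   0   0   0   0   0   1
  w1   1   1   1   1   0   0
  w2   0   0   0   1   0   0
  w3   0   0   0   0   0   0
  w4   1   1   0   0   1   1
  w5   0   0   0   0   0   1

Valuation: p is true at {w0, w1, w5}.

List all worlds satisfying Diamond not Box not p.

w0: successors {w5}; not Box not p there: w5:T. ✓
w1: successors {w0, w1, w2, w3}; not Box not p there: w0:T, w1:T, w2:F, w3:F. ✓
w2: successors {w3}; not Box not p there: w3:F. ✗
w3: no successors, so Diamond not Box not p fails. ✗
w4: successors {w0, w1, w4, w5}; not Box not p there: w0:T, w1:T, w4:T, w5:T. ✓
w5: successors {w5}; not Box not p there: w5:T. ✓

{w0, w1, w4, w5}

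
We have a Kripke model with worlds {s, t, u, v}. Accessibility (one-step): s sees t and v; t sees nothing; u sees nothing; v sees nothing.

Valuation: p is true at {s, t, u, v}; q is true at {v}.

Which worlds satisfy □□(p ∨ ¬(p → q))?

{s, t, u, v}

s: successors {t, v}; □(p ∨ ¬(p → q)) there: t:T, v:T. ✓
t: no successors, so □□(p ∨ ¬(p → q)) holds vacuously. ✓
u: no successors, so □□(p ∨ ¬(p → q)) holds vacuously. ✓
v: no successors, so □□(p ∨ ¬(p → q)) holds vacuously. ✓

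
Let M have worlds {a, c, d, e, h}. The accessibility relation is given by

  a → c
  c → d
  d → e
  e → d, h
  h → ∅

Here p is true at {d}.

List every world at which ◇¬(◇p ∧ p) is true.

{a, c, d, e}

a: successors {c}; ¬(◇p ∧ p) there: c:T. ✓
c: successors {d}; ¬(◇p ∧ p) there: d:T. ✓
d: successors {e}; ¬(◇p ∧ p) there: e:T. ✓
e: successors {d, h}; ¬(◇p ∧ p) there: d:T, h:T. ✓
h: no successors, so ◇¬(◇p ∧ p) fails. ✗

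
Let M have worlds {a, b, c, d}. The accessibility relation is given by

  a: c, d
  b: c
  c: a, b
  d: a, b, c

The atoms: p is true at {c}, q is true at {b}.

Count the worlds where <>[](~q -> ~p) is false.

1

a: successors {c, d}; [](~q -> ~p) there: c:T, d:F. ✓
b: successors {c}; [](~q -> ~p) there: c:T. ✓
c: successors {a, b}; [](~q -> ~p) there: a:F, b:F. ✗
d: successors {a, b, c}; [](~q -> ~p) there: a:F, b:F, c:T. ✓
Satisfying worlds: {a, b, d}.
So <>[](~q -> ~p) fails at the other 1 world.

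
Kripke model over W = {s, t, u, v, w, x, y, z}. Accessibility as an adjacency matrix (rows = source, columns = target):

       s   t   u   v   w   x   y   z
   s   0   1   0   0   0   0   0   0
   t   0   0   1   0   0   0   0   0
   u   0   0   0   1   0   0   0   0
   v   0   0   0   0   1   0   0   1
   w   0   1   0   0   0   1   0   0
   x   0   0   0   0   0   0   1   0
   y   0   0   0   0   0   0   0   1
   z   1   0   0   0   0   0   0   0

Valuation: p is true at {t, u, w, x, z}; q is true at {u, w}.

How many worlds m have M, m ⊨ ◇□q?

s: successors {t}; □q there: t:T. ✓
t: successors {u}; □q there: u:F. ✗
u: successors {v}; □q there: v:F. ✗
v: successors {w, z}; □q there: w:F, z:F. ✗
w: successors {t, x}; □q there: t:T, x:F. ✓
x: successors {y}; □q there: y:F. ✗
y: successors {z}; □q there: z:F. ✗
z: successors {s}; □q there: s:F. ✗
Satisfying worlds: {s, w}.

2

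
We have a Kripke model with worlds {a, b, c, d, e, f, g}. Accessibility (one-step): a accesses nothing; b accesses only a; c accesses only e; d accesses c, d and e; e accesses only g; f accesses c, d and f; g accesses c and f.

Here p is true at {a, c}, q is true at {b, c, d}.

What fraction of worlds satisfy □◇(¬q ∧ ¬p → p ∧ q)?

a: no successors, so □◇(¬q ∧ ¬p → p ∧ q) holds vacuously. ✓
b: successors {a}; ◇(¬q ∧ ¬p → p ∧ q) there: a:F. ✗
c: successors {e}; ◇(¬q ∧ ¬p → p ∧ q) there: e:F. ✗
d: successors {c, d, e}; ◇(¬q ∧ ¬p → p ∧ q) there: c:F, d:T, e:F. ✗
e: successors {g}; ◇(¬q ∧ ¬p → p ∧ q) there: g:T. ✓
f: successors {c, d, f}; ◇(¬q ∧ ¬p → p ∧ q) there: c:F, d:T, f:T. ✗
g: successors {c, f}; ◇(¬q ∧ ¬p → p ∧ q) there: c:F, f:T. ✗
That's 2 of 7 worlds, so 2/7.

2/7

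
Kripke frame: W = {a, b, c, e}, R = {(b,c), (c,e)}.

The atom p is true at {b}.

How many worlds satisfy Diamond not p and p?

a: Diamond not p is F, p is F. ✗
b: Diamond not p is T, p is T. ✓
c: Diamond not p is T, p is F. ✗
e: Diamond not p is F, p is F. ✗
Satisfying worlds: {b}.

1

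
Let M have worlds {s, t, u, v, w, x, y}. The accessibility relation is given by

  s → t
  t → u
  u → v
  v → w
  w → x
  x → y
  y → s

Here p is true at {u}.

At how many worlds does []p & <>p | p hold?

s: []p & <>p is F, p is F. ✗
t: []p & <>p is T, p is F. ✓
u: []p & <>p is F, p is T. ✓
v: []p & <>p is F, p is F. ✗
w: []p & <>p is F, p is F. ✗
x: []p & <>p is F, p is F. ✗
y: []p & <>p is F, p is F. ✗
Satisfying worlds: {t, u}.

2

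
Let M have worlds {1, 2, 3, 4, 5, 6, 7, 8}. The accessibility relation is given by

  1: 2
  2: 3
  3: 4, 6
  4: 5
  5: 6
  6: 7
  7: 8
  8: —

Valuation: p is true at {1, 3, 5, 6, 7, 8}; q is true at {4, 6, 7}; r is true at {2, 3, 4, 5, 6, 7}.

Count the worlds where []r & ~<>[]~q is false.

1: []r is T, ~<>[]~q is F. ✗
2: []r is T, ~<>[]~q is T. ✓
3: []r is T, ~<>[]~q is F. ✗
4: []r is T, ~<>[]~q is T. ✓
5: []r is T, ~<>[]~q is T. ✓
6: []r is T, ~<>[]~q is F. ✗
7: []r is F, ~<>[]~q is F. ✗
8: []r is T, ~<>[]~q is T. ✓
Satisfying worlds: {2, 4, 5, 8}.
So []r & ~<>[]~q fails at the other 4 worlds.

4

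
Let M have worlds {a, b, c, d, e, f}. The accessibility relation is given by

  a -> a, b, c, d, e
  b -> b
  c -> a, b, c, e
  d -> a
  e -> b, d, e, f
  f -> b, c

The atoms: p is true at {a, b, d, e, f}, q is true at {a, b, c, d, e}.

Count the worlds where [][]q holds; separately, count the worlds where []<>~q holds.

For [][]q:
a: successors {a, b, c, d, e}; []q there: a:T, b:T, c:T, d:T, e:F. ✗
b: successors {b}; []q there: b:T. ✓
c: successors {a, b, c, e}; []q there: a:T, b:T, c:T, e:F. ✗
d: successors {a}; []q there: a:T. ✓
e: successors {b, d, e, f}; []q there: b:T, d:T, e:F, f:T. ✗
f: successors {b, c}; []q there: b:T, c:T. ✓
— 3 worlds.
For []<>~q:
a: successors {a, b, c, d, e}; <>~q there: a:F, b:F, c:F, d:F, e:T. ✗
b: successors {b}; <>~q there: b:F. ✗
c: successors {a, b, c, e}; <>~q there: a:F, b:F, c:F, e:T. ✗
d: successors {a}; <>~q there: a:F. ✗
e: successors {b, d, e, f}; <>~q there: b:F, d:F, e:T, f:F. ✗
f: successors {b, c}; <>~q there: b:F, c:F. ✗
— 0 worlds.

3 and 0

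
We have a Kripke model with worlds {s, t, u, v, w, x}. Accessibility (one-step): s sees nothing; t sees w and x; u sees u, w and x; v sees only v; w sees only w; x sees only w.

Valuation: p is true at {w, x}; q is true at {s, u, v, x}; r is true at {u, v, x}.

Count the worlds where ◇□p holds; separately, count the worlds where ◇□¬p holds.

4 and 1

For ◇□p:
s: no successors, so ◇□p fails. ✗
t: successors {w, x}; □p there: w:T, x:T. ✓
u: successors {u, w, x}; □p there: u:F, w:T, x:T. ✓
v: successors {v}; □p there: v:F. ✗
w: successors {w}; □p there: w:T. ✓
x: successors {w}; □p there: w:T. ✓
— 4 worlds.
For ◇□¬p:
s: no successors, so ◇□¬p fails. ✗
t: successors {w, x}; □¬p there: w:F, x:F. ✗
u: successors {u, w, x}; □¬p there: u:F, w:F, x:F. ✗
v: successors {v}; □¬p there: v:T. ✓
w: successors {w}; □¬p there: w:F. ✗
x: successors {w}; □¬p there: w:F. ✗
— 1 world.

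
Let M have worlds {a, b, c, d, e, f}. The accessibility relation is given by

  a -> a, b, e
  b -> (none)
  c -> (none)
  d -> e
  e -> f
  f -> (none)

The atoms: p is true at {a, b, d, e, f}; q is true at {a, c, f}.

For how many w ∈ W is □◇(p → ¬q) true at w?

a: successors {a, b, e}; ◇(p → ¬q) there: a:T, b:F, e:F. ✗
b: no successors, so □◇(p → ¬q) holds vacuously. ✓
c: no successors, so □◇(p → ¬q) holds vacuously. ✓
d: successors {e}; ◇(p → ¬q) there: e:F. ✗
e: successors {f}; ◇(p → ¬q) there: f:F. ✗
f: no successors, so □◇(p → ¬q) holds vacuously. ✓
Satisfying worlds: {b, c, f}.

3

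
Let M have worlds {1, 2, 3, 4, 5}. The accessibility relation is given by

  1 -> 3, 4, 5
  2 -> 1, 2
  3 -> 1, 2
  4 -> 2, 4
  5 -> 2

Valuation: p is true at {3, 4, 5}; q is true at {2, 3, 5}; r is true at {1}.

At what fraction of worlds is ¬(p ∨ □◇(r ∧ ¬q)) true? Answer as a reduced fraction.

1: p ∨ □◇(r ∧ ¬q) is F. ✓
2: p ∨ □◇(r ∧ ¬q) is F. ✓
3: p ∨ □◇(r ∧ ¬q) is T. ✗
4: p ∨ □◇(r ∧ ¬q) is T. ✗
5: p ∨ □◇(r ∧ ¬q) is T. ✗
That's 2 of 5 worlds, so 2/5.

2/5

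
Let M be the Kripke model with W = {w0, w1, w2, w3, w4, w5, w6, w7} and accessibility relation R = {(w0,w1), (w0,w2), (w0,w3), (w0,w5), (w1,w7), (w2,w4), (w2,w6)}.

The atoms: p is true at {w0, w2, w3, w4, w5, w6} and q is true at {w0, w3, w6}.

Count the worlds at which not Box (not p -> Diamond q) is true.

w0: Box (not p -> Diamond q) is F. ✓
w1: Box (not p -> Diamond q) is F. ✓
w2: Box (not p -> Diamond q) is T. ✗
w3: Box (not p -> Diamond q) is T. ✗
w4: Box (not p -> Diamond q) is T. ✗
w5: Box (not p -> Diamond q) is T. ✗
w6: Box (not p -> Diamond q) is T. ✗
w7: Box (not p -> Diamond q) is T. ✗
Satisfying worlds: {w0, w1}.

2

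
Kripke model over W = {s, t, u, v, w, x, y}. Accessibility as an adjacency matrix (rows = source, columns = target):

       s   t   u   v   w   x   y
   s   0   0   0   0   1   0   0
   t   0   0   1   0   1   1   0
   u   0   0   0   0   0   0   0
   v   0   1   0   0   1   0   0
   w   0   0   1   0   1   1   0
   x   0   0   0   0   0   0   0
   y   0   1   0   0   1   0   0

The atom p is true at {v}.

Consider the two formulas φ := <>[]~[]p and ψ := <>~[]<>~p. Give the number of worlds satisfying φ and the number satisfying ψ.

For <>[]~[]p:
s: successors {w}; []~[]p there: w:F. ✗
t: successors {u, w, x}; []~[]p there: u:T, w:F, x:T. ✓
u: no successors, so <>[]~[]p fails. ✗
v: successors {t, w}; []~[]p there: t:F, w:F. ✗
w: successors {u, w, x}; []~[]p there: u:T, w:F, x:T. ✓
x: no successors, so <>[]~[]p fails. ✗
y: successors {t, w}; []~[]p there: t:F, w:F. ✗
— 2 worlds.
For <>~[]<>~p:
s: successors {w}; ~[]<>~p there: w:T. ✓
t: successors {u, w, x}; ~[]<>~p there: u:F, w:T, x:F. ✓
u: no successors, so <>~[]<>~p fails. ✗
v: successors {t, w}; ~[]<>~p there: t:T, w:T. ✓
w: successors {u, w, x}; ~[]<>~p there: u:F, w:T, x:F. ✓
x: no successors, so <>~[]<>~p fails. ✗
y: successors {t, w}; ~[]<>~p there: t:T, w:T. ✓
— 5 worlds.

2 and 5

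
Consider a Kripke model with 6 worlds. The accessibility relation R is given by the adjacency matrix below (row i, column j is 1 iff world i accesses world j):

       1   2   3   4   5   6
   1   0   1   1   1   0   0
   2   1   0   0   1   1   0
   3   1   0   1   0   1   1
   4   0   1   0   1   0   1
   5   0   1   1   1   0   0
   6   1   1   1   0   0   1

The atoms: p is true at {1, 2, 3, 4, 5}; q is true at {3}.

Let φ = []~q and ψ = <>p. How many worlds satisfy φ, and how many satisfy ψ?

For []~q:
1: successors {2, 3, 4}; ~q there: 2:T, 3:F, 4:T. ✗
2: successors {1, 4, 5}; ~q there: 1:T, 4:T, 5:T. ✓
3: successors {1, 3, 5, 6}; ~q there: 1:T, 3:F, 5:T, 6:T. ✗
4: successors {2, 4, 6}; ~q there: 2:T, 4:T, 6:T. ✓
5: successors {2, 3, 4}; ~q there: 2:T, 3:F, 4:T. ✗
6: successors {1, 2, 3, 6}; ~q there: 1:T, 2:T, 3:F, 6:T. ✗
— 2 worlds.
For <>p:
1: successors {2, 3, 4}; p there: 2:T, 3:T, 4:T. ✓
2: successors {1, 4, 5}; p there: 1:T, 4:T, 5:T. ✓
3: successors {1, 3, 5, 6}; p there: 1:T, 3:T, 5:T, 6:F. ✓
4: successors {2, 4, 6}; p there: 2:T, 4:T, 6:F. ✓
5: successors {2, 3, 4}; p there: 2:T, 3:T, 4:T. ✓
6: successors {1, 2, 3, 6}; p there: 1:T, 2:T, 3:T, 6:F. ✓
— 6 worlds.

2 and 6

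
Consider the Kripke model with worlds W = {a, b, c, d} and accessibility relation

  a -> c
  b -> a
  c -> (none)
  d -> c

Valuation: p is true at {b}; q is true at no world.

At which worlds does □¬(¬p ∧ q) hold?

a: successors {c}; ¬(¬p ∧ q) there: c:T. ✓
b: successors {a}; ¬(¬p ∧ q) there: a:T. ✓
c: no successors, so □¬(¬p ∧ q) holds vacuously. ✓
d: successors {c}; ¬(¬p ∧ q) there: c:T. ✓

{a, b, c, d}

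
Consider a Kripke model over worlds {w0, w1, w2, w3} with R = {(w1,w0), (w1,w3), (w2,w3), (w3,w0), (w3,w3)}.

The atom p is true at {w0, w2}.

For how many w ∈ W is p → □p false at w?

1

w0: p is T, □p is T. ✓
w1: p is F, □p is F. ✓
w2: p is T, □p is F. ✗
w3: p is F, □p is F. ✓
Satisfying worlds: {w0, w1, w3}.
So p → □p fails at the other 1 world.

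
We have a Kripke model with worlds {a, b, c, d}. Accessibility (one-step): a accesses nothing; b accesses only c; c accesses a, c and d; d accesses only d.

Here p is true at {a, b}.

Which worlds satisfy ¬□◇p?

{c, d}

a: □◇p is T. ✗
b: □◇p is T. ✗
c: □◇p is F. ✓
d: □◇p is F. ✓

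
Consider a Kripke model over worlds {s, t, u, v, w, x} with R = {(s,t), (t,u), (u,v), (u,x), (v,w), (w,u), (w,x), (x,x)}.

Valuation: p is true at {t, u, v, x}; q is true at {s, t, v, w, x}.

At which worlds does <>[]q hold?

s: successors {t}; []q there: t:F. ✗
t: successors {u}; []q there: u:T. ✓
u: successors {v, x}; []q there: v:T, x:T. ✓
v: successors {w}; []q there: w:F. ✗
w: successors {u, x}; []q there: u:T, x:T. ✓
x: successors {x}; []q there: x:T. ✓

{t, u, w, x}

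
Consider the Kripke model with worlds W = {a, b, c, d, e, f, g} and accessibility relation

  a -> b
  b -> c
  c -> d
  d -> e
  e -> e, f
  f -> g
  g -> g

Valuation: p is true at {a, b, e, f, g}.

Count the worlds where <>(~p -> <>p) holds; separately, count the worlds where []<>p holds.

6 and 5

For <>(~p -> <>p):
a: successors {b}; ~p -> <>p there: b:T. ✓
b: successors {c}; ~p -> <>p there: c:F. ✗
c: successors {d}; ~p -> <>p there: d:T. ✓
d: successors {e}; ~p -> <>p there: e:T. ✓
e: successors {e, f}; ~p -> <>p there: e:T, f:T. ✓
f: successors {g}; ~p -> <>p there: g:T. ✓
g: successors {g}; ~p -> <>p there: g:T. ✓
— 6 worlds.
For []<>p:
a: successors {b}; <>p there: b:F. ✗
b: successors {c}; <>p there: c:F. ✗
c: successors {d}; <>p there: d:T. ✓
d: successors {e}; <>p there: e:T. ✓
e: successors {e, f}; <>p there: e:T, f:T. ✓
f: successors {g}; <>p there: g:T. ✓
g: successors {g}; <>p there: g:T. ✓
— 5 worlds.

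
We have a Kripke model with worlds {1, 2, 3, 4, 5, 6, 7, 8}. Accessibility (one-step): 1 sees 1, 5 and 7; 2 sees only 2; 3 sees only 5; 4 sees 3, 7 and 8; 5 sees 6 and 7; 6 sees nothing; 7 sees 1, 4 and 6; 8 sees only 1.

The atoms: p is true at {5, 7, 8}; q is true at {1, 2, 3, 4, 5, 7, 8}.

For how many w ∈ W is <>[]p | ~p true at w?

1: <>[]p is F, ~p is T. ✓
2: <>[]p is F, ~p is T. ✓
3: <>[]p is F, ~p is T. ✓
4: <>[]p is T, ~p is T. ✓
5: <>[]p is T, ~p is F. ✓
6: <>[]p is F, ~p is T. ✓
7: <>[]p is T, ~p is F. ✓
8: <>[]p is F, ~p is F. ✗
Satisfying worlds: {1, 2, 3, 4, 5, 6, 7}.

7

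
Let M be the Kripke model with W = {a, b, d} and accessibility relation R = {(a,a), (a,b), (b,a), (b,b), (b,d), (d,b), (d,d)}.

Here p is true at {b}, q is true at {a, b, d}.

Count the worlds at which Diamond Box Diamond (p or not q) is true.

a: successors {a, b}; Box Diamond (p or not q) there: a:T, b:T. ✓
b: successors {a, b, d}; Box Diamond (p or not q) there: a:T, b:T, d:T. ✓
d: successors {b, d}; Box Diamond (p or not q) there: b:T, d:T. ✓
Satisfying worlds: {a, b, d}.

3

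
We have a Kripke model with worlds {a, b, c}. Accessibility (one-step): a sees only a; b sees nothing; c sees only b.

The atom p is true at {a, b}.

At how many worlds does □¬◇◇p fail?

1

a: successors {a}; ¬◇◇p there: a:F. ✗
b: no successors, so □¬◇◇p holds vacuously. ✓
c: successors {b}; ¬◇◇p there: b:T. ✓
Satisfying worlds: {b, c}.
So □¬◇◇p fails at the other 1 world.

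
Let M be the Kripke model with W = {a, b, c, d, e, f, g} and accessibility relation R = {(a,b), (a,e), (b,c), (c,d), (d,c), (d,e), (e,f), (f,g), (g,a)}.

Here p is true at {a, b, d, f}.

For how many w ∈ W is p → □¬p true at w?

6

a: p is T, □¬p is F. ✗
b: p is T, □¬p is T. ✓
c: p is F, □¬p is F. ✓
d: p is T, □¬p is T. ✓
e: p is F, □¬p is F. ✓
f: p is T, □¬p is T. ✓
g: p is F, □¬p is F. ✓
Satisfying worlds: {b, c, d, e, f, g}.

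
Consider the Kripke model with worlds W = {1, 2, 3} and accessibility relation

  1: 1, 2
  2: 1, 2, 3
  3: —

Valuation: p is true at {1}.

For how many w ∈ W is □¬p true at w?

1: successors {1, 2}; ¬p there: 1:F, 2:T. ✗
2: successors {1, 2, 3}; ¬p there: 1:F, 2:T, 3:T. ✗
3: no successors, so □¬p holds vacuously. ✓
Satisfying worlds: {3}.

1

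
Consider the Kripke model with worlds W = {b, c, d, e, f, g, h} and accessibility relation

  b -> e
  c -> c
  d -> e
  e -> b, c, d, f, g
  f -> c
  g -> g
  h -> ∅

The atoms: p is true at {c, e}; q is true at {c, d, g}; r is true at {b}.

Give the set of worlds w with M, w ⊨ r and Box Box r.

b: r is T, Box Box r is F. ✗
c: r is F, Box Box r is F. ✗
d: r is F, Box Box r is F. ✗
e: r is F, Box Box r is F. ✗
f: r is F, Box Box r is F. ✗
g: r is F, Box Box r is F. ✗
h: r is F, Box Box r is T. ✗

∅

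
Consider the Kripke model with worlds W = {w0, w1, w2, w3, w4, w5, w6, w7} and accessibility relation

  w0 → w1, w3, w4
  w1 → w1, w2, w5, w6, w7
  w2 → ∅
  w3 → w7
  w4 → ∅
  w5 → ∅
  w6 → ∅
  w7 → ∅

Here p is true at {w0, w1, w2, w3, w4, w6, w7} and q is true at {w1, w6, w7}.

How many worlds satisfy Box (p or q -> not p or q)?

6

w0: successors {w1, w3, w4}; p or q -> not p or q there: w1:T, w3:F, w4:F. ✗
w1: successors {w1, w2, w5, w6, w7}; p or q -> not p or q there: w1:T, w2:F, w5:T, w6:T, w7:T. ✗
w2: no successors, so Box (p or q -> not p or q) holds vacuously. ✓
w3: successors {w7}; p or q -> not p or q there: w7:T. ✓
w4: no successors, so Box (p or q -> not p or q) holds vacuously. ✓
w5: no successors, so Box (p or q -> not p or q) holds vacuously. ✓
w6: no successors, so Box (p or q -> not p or q) holds vacuously. ✓
w7: no successors, so Box (p or q -> not p or q) holds vacuously. ✓
Satisfying worlds: {w2, w3, w4, w5, w6, w7}.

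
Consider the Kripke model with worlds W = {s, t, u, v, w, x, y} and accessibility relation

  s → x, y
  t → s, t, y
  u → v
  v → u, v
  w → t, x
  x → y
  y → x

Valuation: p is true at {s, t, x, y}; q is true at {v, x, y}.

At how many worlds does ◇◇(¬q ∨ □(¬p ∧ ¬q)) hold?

s: successors {x, y}; ◇(¬q ∨ □(¬p ∧ ¬q)) there: x:F, y:F. ✗
t: successors {s, t, y}; ◇(¬q ∨ □(¬p ∧ ¬q)) there: s:F, t:T, y:F. ✓
u: successors {v}; ◇(¬q ∨ □(¬p ∧ ¬q)) there: v:T. ✓
v: successors {u, v}; ◇(¬q ∨ □(¬p ∧ ¬q)) there: u:F, v:T. ✓
w: successors {t, x}; ◇(¬q ∨ □(¬p ∧ ¬q)) there: t:T, x:F. ✓
x: successors {y}; ◇(¬q ∨ □(¬p ∧ ¬q)) there: y:F. ✗
y: successors {x}; ◇(¬q ∨ □(¬p ∧ ¬q)) there: x:F. ✗
Satisfying worlds: {t, u, v, w}.

4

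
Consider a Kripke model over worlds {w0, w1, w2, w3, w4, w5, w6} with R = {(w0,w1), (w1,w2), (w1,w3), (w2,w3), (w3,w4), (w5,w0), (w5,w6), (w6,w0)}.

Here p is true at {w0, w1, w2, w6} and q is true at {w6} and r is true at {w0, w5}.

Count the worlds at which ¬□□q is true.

w0: □□q is F. ✓
w1: □□q is F. ✓
w2: □□q is F. ✓
w3: □□q is T. ✗
w4: □□q is T. ✗
w5: □□q is F. ✓
w6: □□q is F. ✓
Satisfying worlds: {w0, w1, w2, w5, w6}.

5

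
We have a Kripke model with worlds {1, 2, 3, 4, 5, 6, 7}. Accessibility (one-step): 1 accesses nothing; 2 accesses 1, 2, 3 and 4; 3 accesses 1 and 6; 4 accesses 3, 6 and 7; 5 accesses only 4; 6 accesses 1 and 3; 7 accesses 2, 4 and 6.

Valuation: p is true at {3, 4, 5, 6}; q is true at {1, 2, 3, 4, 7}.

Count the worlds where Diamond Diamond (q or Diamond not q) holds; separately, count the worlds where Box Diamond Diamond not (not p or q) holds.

For Diamond Diamond (q or Diamond not q):
1: no successors, so Diamond Diamond (q or Diamond not q) fails. ✗
2: successors {1, 2, 3, 4}; Diamond (q or Diamond not q) there: 1:F, 2:T, 3:T, 4:T. ✓
3: successors {1, 6}; Diamond (q or Diamond not q) there: 1:F, 6:T. ✓
4: successors {3, 6, 7}; Diamond (q or Diamond not q) there: 3:T, 6:T, 7:T. ✓
5: successors {4}; Diamond (q or Diamond not q) there: 4:T. ✓
6: successors {1, 3}; Diamond (q or Diamond not q) there: 1:F, 3:T. ✓
7: successors {2, 4, 6}; Diamond (q or Diamond not q) there: 2:T, 4:T, 6:T. ✓
— 6 worlds.
For Box Diamond Diamond not (not p or q):
1: no successors, so Box Diamond Diamond not (not p or q) holds vacuously. ✓
2: successors {1, 2, 3, 4}; Diamond Diamond not (not p or q) there: 1:F, 2:T, 3:F, 4:T. ✗
3: successors {1, 6}; Diamond Diamond not (not p or q) there: 1:F, 6:T. ✗
4: successors {3, 6, 7}; Diamond Diamond not (not p or q) there: 3:F, 6:T, 7:T. ✗
5: successors {4}; Diamond Diamond not (not p or q) there: 4:T. ✓
6: successors {1, 3}; Diamond Diamond not (not p or q) there: 1:F, 3:F. ✗
7: successors {2, 4, 6}; Diamond Diamond not (not p or q) there: 2:T, 4:T, 6:T. ✓
— 3 worlds.

6 and 3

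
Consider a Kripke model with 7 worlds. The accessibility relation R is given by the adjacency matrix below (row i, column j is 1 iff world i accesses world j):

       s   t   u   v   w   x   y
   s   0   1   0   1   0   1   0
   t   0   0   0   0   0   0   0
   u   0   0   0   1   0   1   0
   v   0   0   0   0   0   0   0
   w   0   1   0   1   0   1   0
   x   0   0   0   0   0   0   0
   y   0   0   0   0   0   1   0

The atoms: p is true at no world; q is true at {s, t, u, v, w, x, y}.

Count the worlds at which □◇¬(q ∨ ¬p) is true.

3

s: successors {t, v, x}; ◇¬(q ∨ ¬p) there: t:F, v:F, x:F. ✗
t: no successors, so □◇¬(q ∨ ¬p) holds vacuously. ✓
u: successors {v, x}; ◇¬(q ∨ ¬p) there: v:F, x:F. ✗
v: no successors, so □◇¬(q ∨ ¬p) holds vacuously. ✓
w: successors {t, v, x}; ◇¬(q ∨ ¬p) there: t:F, v:F, x:F. ✗
x: no successors, so □◇¬(q ∨ ¬p) holds vacuously. ✓
y: successors {x}; ◇¬(q ∨ ¬p) there: x:F. ✗
Satisfying worlds: {t, v, x}.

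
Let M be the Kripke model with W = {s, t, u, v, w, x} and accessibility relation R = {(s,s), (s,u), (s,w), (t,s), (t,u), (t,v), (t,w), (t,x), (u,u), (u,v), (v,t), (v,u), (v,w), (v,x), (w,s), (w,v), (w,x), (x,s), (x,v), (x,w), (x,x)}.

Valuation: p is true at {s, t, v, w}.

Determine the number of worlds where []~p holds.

s: successors {s, u, w}; ~p there: s:F, u:T, w:F. ✗
t: successors {s, u, v, w, x}; ~p there: s:F, u:T, v:F, w:F, x:T. ✗
u: successors {u, v}; ~p there: u:T, v:F. ✗
v: successors {t, u, w, x}; ~p there: t:F, u:T, w:F, x:T. ✗
w: successors {s, v, x}; ~p there: s:F, v:F, x:T. ✗
x: successors {s, v, w, x}; ~p there: s:F, v:F, w:F, x:T. ✗
Satisfying worlds: ∅.

0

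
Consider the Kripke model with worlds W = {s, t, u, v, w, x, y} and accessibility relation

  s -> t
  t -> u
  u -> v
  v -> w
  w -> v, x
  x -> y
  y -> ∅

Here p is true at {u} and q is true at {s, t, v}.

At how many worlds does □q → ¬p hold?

s: □q is T, ¬p is T. ✓
t: □q is F, ¬p is T. ✓
u: □q is T, ¬p is F. ✗
v: □q is F, ¬p is T. ✓
w: □q is F, ¬p is T. ✓
x: □q is F, ¬p is T. ✓
y: □q is T, ¬p is T. ✓
Satisfying worlds: {s, t, v, w, x, y}.

6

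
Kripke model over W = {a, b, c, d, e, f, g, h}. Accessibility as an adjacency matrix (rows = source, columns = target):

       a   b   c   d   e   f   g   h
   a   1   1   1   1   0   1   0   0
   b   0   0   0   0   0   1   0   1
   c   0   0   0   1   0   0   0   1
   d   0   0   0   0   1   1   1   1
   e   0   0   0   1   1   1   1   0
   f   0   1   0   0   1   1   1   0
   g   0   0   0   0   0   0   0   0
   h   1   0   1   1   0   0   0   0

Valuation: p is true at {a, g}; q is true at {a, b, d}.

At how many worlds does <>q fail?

a: successors {a, b, c, d, f}; q there: a:T, b:T, c:F, d:T, f:F. ✓
b: successors {f, h}; q there: f:F, h:F. ✗
c: successors {d, h}; q there: d:T, h:F. ✓
d: successors {e, f, g, h}; q there: e:F, f:F, g:F, h:F. ✗
e: successors {d, e, f, g}; q there: d:T, e:F, f:F, g:F. ✓
f: successors {b, e, f, g}; q there: b:T, e:F, f:F, g:F. ✓
g: no successors, so <>q fails. ✗
h: successors {a, c, d}; q there: a:T, c:F, d:T. ✓
Satisfying worlds: {a, c, e, f, h}.
So <>q fails at the other 3 worlds.

3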